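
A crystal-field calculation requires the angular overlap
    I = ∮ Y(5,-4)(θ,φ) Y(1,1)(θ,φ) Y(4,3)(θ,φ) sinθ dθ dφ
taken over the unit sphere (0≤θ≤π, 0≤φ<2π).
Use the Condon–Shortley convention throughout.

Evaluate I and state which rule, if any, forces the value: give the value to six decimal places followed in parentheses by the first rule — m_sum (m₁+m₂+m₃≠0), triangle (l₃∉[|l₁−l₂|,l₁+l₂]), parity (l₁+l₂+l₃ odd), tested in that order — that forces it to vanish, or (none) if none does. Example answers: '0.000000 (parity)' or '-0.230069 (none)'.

0.294638 (none)

Rules hold: Σm=0, L=10 even, 4≤4≤6.
N = 11·3·9 = 297
Δ = 2!·8!·0!/11! = 1/495
Racah Σ t=1..1: t=1:−1/576 = -1/576
⇒ 3j(5 1 4; 0 0 0)² = 5/99, sgn -1
Racah Σ t=2..2: t=2:+1/10080 = 1/10080
⇒ 3j(5 1 4; -4 1 3)² = 4/55, sgn -1
4πI² = N·(3j₀)²·(3jₘ)² = 12/11
I = +1·√(1.09091/4π) = 0.29463840
No selection rule forces the value: the integral is nonzero (none).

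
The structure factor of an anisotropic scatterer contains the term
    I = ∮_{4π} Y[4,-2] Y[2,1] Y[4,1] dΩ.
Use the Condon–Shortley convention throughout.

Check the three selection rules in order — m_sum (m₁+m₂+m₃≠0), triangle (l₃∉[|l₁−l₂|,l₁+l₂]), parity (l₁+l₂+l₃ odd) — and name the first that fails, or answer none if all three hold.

none

azimuthal sum: -2 + 1 + 1 = 0  ✓
2 ≤ 4 ≤ 6 (triangle on l)  ✓
L = 4 + 2 + 4 = 10 (even)  ✓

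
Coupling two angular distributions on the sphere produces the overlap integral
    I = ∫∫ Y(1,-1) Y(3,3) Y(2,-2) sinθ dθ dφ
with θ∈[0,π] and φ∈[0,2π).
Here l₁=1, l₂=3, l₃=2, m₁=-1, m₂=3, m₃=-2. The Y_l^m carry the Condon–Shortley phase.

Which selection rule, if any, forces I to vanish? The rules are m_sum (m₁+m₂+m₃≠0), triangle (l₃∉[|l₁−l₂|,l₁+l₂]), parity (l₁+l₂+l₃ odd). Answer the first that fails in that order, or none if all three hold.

none

m₁+m₂+m₃ = -1 + 3 − 2 = 0  ✓
triangle: |1−3|=2 ≤ l₃=2 ≤ 1+3=4  ✓
parity: l₁+l₂+l₃ = 6 is even  ✓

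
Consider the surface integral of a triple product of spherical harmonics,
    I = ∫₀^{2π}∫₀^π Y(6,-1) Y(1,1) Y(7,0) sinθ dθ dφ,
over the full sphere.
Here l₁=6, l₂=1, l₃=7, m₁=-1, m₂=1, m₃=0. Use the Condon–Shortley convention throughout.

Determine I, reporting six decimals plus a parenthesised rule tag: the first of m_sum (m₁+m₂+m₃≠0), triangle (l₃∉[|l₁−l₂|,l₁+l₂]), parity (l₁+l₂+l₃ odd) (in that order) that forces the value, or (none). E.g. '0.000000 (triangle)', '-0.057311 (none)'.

m-sum 0 ✓  L=14 even ✓  5≤7≤7 ✓
Π(2lᵢ+1) = 13×3×15 = 585
triangle coeff Δ(6,1,7) = 1/1365
Σ_t [0,0]: t=0:+1/518400 = 1/518400
(3j)²=7/195 [(6 1 7; 0 0 0)], sign=-1
Σ_t [0,0]: t=0:+1/1209600 = 1/1209600
(3j)²=1/65 [(6 1 7; -1 1 0)], sign=-1
⇒ 4πI² = 21/65
I = (+1)√(21/65/(4π)) = 0.16034227
No selection rule forces the value: the integral is nonzero (none).

0.160342 (none)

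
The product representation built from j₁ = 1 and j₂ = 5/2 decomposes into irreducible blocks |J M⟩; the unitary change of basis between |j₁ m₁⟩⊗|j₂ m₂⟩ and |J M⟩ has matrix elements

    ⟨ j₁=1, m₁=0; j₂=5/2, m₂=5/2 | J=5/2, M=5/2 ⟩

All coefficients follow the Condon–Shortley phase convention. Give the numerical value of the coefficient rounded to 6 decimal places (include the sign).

−√(5/7) = -0.845154

√[6·1!1!4!/7! · 1!1!5!0!5!0!] = √(2880/7)
  +(−1)^1/∏(1,0,0,4,1,0)! = -1/24  (running -1/24)
⟨..|..⟩ = √(2880/7)·(-1/24) = -0.845154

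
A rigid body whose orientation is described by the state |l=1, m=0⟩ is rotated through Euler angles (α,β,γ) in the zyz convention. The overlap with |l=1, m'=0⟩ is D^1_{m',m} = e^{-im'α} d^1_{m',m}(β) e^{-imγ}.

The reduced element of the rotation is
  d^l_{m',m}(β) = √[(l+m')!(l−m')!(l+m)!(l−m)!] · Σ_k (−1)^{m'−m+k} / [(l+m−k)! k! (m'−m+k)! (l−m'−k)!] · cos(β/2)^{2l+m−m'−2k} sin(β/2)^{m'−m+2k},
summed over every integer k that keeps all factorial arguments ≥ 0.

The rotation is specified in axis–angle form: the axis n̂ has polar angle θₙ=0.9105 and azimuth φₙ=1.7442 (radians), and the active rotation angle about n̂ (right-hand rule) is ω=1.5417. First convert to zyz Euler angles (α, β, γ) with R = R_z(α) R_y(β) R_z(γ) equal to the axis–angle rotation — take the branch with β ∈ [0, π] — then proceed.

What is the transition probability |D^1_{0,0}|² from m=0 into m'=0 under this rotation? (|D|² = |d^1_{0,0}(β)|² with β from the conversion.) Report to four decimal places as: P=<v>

P=0.1555

Axis–angle → zyz. n̂ = (sinθₙcosφₙ, sinθₙsinφₙ, cosθₙ) = (-0.136271, +0.777966, +0.613351), ω = 1.5417.
R = I cosω + sinω [n̂]ₓ + (1−cosω) n̂n̂ᵀ gives
  R = [+0.047122, -0.716021, +0.696486; +0.510162, +0.616716, +0.599497; -0.858787, +0.327071, +0.394347]
β = atan2(√(R₁₃²+R₂₃²), R₃₃) = 1.165439; α = atan2(R₂₃, R₁₃) mod 2π = 0.710699; γ = atan2(R₃₂, −R₃₁) mod 2π = 0.363892
Split into d^1_{0,0}(β=1.1654) × two z-phases.
Half-angle: c=0.834969, s=0.550297. N=√(1·1·1·1)=1.000000
k∈{0,1} keeps every argument non-negative
  k=0: (−1)^0·1.0000/(1)·0.8350^2·0.5503^0 = +0.697174
  k=1: (−1)^1·1.0000/(1)·0.8350^0·0.5503^2 = -0.302826
d^1_{0,0}(1.1654) = +0.697174 -0.302826 = +0.394347
|D^1_{0,0}|² = |d^1_{0,0}(β)|² = (+0.394347)² = 0.155510 (the z-rotation phases have unit modulus)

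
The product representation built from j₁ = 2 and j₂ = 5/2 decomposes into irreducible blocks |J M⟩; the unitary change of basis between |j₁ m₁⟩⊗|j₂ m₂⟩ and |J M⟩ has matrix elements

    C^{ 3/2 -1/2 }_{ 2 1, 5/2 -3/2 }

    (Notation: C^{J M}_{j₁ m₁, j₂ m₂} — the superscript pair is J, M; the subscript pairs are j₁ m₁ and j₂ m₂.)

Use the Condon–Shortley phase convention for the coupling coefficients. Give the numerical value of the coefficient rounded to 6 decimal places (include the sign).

j₁+j₂−J=3  J+j₁−j₂=1  J−j₁+j₂=2  j₁+j₂+J+1=7
(j₁±m₁, j₂±m₂, J±M) = (3,1,1,4,1,2)
P² = 96/35
sum k=0..1:
  [0] +1/6 = 1/6
  [1] −1/4 = -1/4
S = -1/12
C² = P²·S² = 2/105 ; C = -0.138013

-0.138013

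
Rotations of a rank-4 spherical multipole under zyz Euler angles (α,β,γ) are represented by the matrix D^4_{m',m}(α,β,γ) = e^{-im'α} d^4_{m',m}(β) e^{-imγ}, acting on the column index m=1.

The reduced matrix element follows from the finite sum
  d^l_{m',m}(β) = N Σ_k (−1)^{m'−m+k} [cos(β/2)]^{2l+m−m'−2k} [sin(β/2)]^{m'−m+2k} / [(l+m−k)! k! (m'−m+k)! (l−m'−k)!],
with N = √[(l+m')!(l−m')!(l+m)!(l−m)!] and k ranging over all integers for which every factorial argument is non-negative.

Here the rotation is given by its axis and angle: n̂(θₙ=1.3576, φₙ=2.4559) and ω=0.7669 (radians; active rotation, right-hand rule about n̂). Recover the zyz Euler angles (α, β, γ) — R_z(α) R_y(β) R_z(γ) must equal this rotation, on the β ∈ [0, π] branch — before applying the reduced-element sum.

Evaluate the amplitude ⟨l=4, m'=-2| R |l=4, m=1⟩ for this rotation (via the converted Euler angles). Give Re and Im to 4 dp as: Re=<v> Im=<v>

Axis–angle → zyz. n̂ = (sinθₙcosφₙ, sinθₙsinφₙ, cosθₙ) = (-0.756457, +0.618873, +0.211585), ω = 0.7669.
R = I cosω + sinω [n̂]ₓ + (1−cosω) n̂n̂ᵀ gives
  R = [+0.880252, -0.277872, +0.384635; +0.015768, +0.827281, +0.561566; -0.474245, -0.488255, +0.732597]
β = atan2(√(R₁₃²+R₂₃²), R₃₃) = 0.748666; α = atan2(R₂₃, R₁₃) mod 2π = 0.970255; γ = atan2(R₃₂, −R₃₁) mod 2π = 5.483233
D^4_{-2,1}(0.9703,0.7487,5.4832) = e^{-i·-2·0.9703}·d^4_{-2,1}(0.7487)·e^{-i·1·5.4832}. Compute d first:
With c≡cos(β/2)=0.930752 and s≡sin(β/2)=0.365652, N=[2·720·120·6]^{1/2}=1018.233765
k∈{3,4,5} keeps every argument non-negative
  k=3: (−1)^0·1018.2338/(72)·0.9308^5·0.3657^3 = +0.482934
  k=4: (−1)^1·1018.2338/(48)·0.9308^3·0.3657^5 = -0.111801
  k=5: (−1)^2·1018.2338/(240)·0.9308^1·0.3657^7 = +0.003451
d^4_{-2,1}(0.7487) = +0.482934 -0.111801 +0.003451 = +0.374583
Attach z-rotation phases: D = e^{-i(-2)(0.9703)}·(+0.374583)·e^{-i(1)(5.4832)} = -0.344849+0.146260i

Re=-0.3448 Im=0.1463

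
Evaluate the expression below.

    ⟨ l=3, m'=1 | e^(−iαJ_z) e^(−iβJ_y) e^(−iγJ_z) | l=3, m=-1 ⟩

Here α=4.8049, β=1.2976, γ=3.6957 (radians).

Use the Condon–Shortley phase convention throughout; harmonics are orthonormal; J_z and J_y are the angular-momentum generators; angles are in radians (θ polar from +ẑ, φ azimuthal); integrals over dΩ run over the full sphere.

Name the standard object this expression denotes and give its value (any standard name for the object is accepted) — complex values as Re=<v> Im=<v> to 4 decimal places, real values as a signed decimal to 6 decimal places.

This is a Wigner D-matrix element — the rotation-matrix element ⟨l m'| R(α,β,γ) |l m⟩ in the angular-momentum basis.
Split into d^3_{1,-1}(β=1.2976) × two z-phases.
c=cos(1.297600/2)=0.796809, s=sin(1.297600/2)=0.604231; N=√[24·2·2·24]=48.000000
k∈{0,1,2} keeps every argument non-negative
  k=0: (−1)^2·48.0000/(8)·0.7968^4·0.6042^2 = +0.883028
  k=1: (−1)^3·48.0000/(6)·0.7968^2·0.6042^4 = -0.677033
  k=2: (−1)^4·48.0000/(48)·0.7968^0·0.6042^6 = +0.048665
d^3_{1,-1}(1.2976) = +0.883028 -0.677033 +0.048665 = +0.254660
Attach z-rotation phases: D = e^{-i(1)(4.8049)}·(+0.254660)·e^{-i(-1)(3.6957)} = +0.113420-0.228008i

Wigner D-matrix element, Re=0.1134 Im=-0.2280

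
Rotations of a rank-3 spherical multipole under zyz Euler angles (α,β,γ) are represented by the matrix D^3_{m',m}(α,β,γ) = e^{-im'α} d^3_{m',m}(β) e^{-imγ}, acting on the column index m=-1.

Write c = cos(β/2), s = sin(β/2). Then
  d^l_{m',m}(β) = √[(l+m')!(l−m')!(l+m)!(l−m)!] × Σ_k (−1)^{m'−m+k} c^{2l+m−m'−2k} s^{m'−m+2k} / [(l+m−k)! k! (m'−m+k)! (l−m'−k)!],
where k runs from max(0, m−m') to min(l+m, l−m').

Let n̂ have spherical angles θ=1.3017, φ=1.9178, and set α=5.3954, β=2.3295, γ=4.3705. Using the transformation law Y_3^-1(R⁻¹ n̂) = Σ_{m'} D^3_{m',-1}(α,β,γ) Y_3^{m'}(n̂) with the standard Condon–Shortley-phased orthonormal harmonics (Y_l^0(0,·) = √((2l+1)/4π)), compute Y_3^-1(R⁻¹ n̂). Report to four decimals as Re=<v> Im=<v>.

Re=-0.3674 Im=-0.2492

Need the full column D^3_{m',-1} for m'=−3..3 at α=5.3954, β=2.3295, γ=4.3705.
cos(β/2)=0.394980, sin(β/2)=0.918690
d^3_{-3,-1}: single k=2 term ⇒ +0.079558;  D = -0.010814+0.078820i
d^3_{-2,-1}: k∈[1..2] ⇒ +0.027928 -0.302178 = -0.274249;  D = +0.234281-0.142566i
d^3_{-1,-1}: k∈[0..2] ⇒ +0.003797 -0.164335 +0.666772 = +0.506234;  D = -0.477065-0.169358i
d^3_{0,-1}: k∈[0..2] ⇒ -0.030594 +0.496529 -0.895385 = -0.429451;  D = +0.143981+0.404595i
d^3_{1,-1}: k∈[0..2] ⇒ +0.123251 -0.889029 +0.601192 = -0.164587;  D = -0.085451+0.140666i
d^3_{2,-1}: k∈[0..1] ⇒ -0.302178 +0.817371 = +0.515194;  D = +0.510358-0.070419i
d^3_{3,-1}: single k=0 term ⇒ +0.430399;  D = +0.314722+0.293588i
Y_3^{m'}(θ=1.3017,φ=1.9178) and Σ D·Y over m':
  (-0.0108+0.0788i)·(+0.3225+0.1889i)  (+0.2343-0.1426i)·(-0.1941+0.1615i)  (-0.4771-0.1694i)·(+0.0685+0.1894i)  (+0.1440+0.4046i)·(-0.2626+0.0000i)  (-0.0855+0.1407i)·(-0.0685+0.1894i)  (+0.5104-0.0704i)·(-0.1941-0.1615i)  (+0.3147+0.2936i)·(-0.3225+0.1889i)
Y_3^-1(R⁻¹ n̂) = -0.367420-0.249153i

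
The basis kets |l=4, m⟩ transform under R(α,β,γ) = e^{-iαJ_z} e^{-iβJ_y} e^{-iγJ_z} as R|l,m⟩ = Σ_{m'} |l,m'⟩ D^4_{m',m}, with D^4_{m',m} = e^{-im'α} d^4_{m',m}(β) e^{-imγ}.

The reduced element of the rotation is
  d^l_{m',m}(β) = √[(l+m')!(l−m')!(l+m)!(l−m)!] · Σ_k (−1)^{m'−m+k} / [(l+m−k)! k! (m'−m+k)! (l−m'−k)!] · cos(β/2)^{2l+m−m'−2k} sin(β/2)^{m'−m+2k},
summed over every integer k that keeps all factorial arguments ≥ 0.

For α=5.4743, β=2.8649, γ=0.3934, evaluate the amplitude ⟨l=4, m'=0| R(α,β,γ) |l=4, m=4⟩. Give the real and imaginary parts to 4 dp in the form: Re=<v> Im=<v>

D^4_{0,4}(5.4743,2.8649,0.3934) = e^{-i·0·5.4743}·d^4_{0,4}(2.8649)·e^{-i·4·0.3934}. Compute d first:
Half-angle: c=0.137905, s=0.990445. N=√(24·24·40320·1)=4819.161753
k∈{4} keeps every argument non-negative
  k=4: (−1)^0·4819.1618/(576)·0.1379^4·0.9904^4 = +0.002912
d^4_{0,4}(2.8649) = +0.002912
D = (+1.000000+0.000000i)·(+0.002912)·(-0.002804-0.999996i) = -0.000008-0.002912i

Re=0.0000 Im=-0.0029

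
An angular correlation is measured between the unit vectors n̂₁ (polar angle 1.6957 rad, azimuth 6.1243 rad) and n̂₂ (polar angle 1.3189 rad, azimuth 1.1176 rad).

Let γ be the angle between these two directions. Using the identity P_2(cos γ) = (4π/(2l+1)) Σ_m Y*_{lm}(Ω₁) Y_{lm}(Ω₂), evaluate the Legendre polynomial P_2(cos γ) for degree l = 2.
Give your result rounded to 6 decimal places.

Addition theorem: P_2(cos γ) = (4π/5) Σ_m Y*_{lm}(Ω₁) Y_{lm}(Ω₂), m = −2…2:
  m=-2: (0.361240, -0.118818) × (-0.223377, -0.285216) = (-0.114582, -0.076490)  (running Σ = (-0.114582, -0.076490))
  m=-1: (-0.094291, 0.015109) × (0.081646, -0.167650) = (-0.005165, 0.017041)  (running Σ = (-0.119747, -0.059449))
  m=0: (-0.300707, -0.000000) × (-0.256614, 0.000000) = (0.077166, 0.000000)  (running Σ = (-0.042581, -0.059449))
  m=1: (0.094291, 0.015109) × (-0.081646, -0.167650) = (-0.005165, -0.017041)  (running Σ = (-0.047747, -0.076490))
  m=2: (0.361240, 0.118818) × (-0.223377, 0.285216) = (-0.114582, 0.076490)  (running Σ = (-0.162329, 0.000000))
Total Σ_m = (-0.162329, 0.000000). Multiply by 2.513274: (-0.407976, 0.000000). P_2(cos γ) = -0.407976

-0.407976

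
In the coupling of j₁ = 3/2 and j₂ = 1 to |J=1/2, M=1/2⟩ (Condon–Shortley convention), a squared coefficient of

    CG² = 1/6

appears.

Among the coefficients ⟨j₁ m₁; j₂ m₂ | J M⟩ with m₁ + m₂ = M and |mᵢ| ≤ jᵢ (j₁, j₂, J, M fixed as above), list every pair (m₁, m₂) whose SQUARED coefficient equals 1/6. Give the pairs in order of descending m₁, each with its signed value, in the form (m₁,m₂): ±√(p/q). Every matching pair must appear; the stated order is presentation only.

Admissible pairs with m₁+m₂ = M = 1/2: (-1/2,1), (1/2,0), (3/2,-1)
  (m₁,m₂)=(3/2,-1): CG² = 1/2, CG = +√(1/2)
  (m₁,m₂)=(1/2,0): CG² = 1/3, CG = −√(1/3)
  (m₁,m₂)=(-1/2,1): CG² = 1/6, CG = +√(1/6)   ← matches the target
Pairs with CG² = 1/6: (-1/2,1): +√(1/6)

(-1/2,1): +√(1/6)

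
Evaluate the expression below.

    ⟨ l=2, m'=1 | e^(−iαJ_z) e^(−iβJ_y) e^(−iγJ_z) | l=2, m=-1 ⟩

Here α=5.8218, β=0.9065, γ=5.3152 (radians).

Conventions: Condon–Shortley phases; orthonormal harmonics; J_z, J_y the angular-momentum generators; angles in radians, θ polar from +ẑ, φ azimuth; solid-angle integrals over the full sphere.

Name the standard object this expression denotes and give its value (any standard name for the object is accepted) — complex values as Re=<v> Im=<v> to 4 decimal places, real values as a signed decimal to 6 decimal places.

Wigner D-matrix element, Re=0.3744 Im=-0.2078

This is a Wigner D-matrix element — the rotation-matrix element ⟨l m'| R(α,β,γ) |l m⟩ in the angular-momentum basis.
Split into d^2_{1,-1}(β=0.9065) × two z-phases.
Half-angle: c=0.899029, s=0.437890. N=√(6·1·1·6)=6.000000
Admissible k: 0..1 (factorial args all ≥0)
  k=0: (−1)^2·6.0000/(2)·0.8990^2·0.4379^2 = +0.464941
  k=1: (−1)^3·6.0000/(6)·0.8990^0·0.4379^4 = -0.036767
d^2_{1,-1}(0.9065) = +0.464941 -0.036767 = +0.428174
D = (+0.895437+0.445189i)·(+0.428174)·(+0.566960-0.823745i) = +0.374395-0.207753i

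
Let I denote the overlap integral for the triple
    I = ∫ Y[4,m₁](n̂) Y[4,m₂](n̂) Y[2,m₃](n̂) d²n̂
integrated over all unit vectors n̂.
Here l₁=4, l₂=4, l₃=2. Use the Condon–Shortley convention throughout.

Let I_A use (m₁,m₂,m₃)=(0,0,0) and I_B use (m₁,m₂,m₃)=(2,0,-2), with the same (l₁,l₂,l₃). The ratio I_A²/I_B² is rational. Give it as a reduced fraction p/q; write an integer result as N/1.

20/27

Same 4,4,2: normalisation and zero-m 3j drop out of the ratio.
A: Δ: 6! 2! 2! / 11! → 1/13860; sum: t=2:+1/192 t=3:−1/36 t=4:+1/192 = -5/288; 3j²(4 4 2; 0 0 0) = Δ·Π!·Σ² = 20/693  (sign -1)
B: Δ: 6! 2! 2! / 11! → 1/13860; sum: t=2:+1/192 = 1/192; 3j²(4 4 2; 2 0 -2) = Δ·Π!·Σ² = 3/77  (sign +1)
I_A²/I_B² = (20/693)/(3/77) = 20/27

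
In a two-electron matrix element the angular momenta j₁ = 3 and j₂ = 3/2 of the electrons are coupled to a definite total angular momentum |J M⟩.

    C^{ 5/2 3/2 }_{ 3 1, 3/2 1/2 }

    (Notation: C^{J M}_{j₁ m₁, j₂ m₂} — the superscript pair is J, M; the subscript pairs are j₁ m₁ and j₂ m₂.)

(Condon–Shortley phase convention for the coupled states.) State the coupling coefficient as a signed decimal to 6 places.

√[6·2!4!1!/8! · 4!2!2!1!4!1!] = √(576/35)
  +(−1)^1/∏(1,1,1,1,3,0)! = -1/6  (running -1/6)
  +(−1)^2/∏(2,0,0,0,4,1)! = 1/48  (running -7/48)
⟨..|..⟩ = √(576/35)·(-7/48) = -0.591608

−√(7/20) = -0.591608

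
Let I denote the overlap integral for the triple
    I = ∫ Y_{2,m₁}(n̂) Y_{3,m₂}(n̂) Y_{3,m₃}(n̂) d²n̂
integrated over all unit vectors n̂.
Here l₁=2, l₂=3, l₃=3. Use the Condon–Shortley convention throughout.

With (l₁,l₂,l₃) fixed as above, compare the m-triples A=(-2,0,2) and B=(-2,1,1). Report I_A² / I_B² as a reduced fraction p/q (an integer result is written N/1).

l's match ⇒ only the (l;m) 3-j factors differ between A and B.
A: triangle coeff Δ(2,3,3) = 1/3780; Σ_t [2,2]: t=2:+1/24 = 1/24; (3j)²=1/21 [(2 3 3; -2 0 2)], sign=-1
B: triangle coeff Δ(2,3,3) = 1/3780; Σ_t [2,2]: t=2:+1/16 = 1/16; (3j)²=2/35 [(2 3 3; -2 1 1)], sign=+1
I_A²/I_B² = (1/21)/(2/35) = 5/6

5/6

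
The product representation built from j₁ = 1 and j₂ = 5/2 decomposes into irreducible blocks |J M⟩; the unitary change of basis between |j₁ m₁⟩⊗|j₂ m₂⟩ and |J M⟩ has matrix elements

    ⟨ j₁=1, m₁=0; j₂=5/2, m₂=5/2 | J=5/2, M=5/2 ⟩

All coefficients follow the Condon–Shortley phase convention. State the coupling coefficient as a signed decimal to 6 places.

-0.845154  (= −√(5/7))

√[6·1!1!4!/7! · 1!1!5!0!5!0!] = √(2880/7)
  +(−1)^1/∏(1,0,0,4,1,0)! = -1/24  (running -1/24)
⟨..|..⟩ = √(2880/7)·(-1/24) = -0.845154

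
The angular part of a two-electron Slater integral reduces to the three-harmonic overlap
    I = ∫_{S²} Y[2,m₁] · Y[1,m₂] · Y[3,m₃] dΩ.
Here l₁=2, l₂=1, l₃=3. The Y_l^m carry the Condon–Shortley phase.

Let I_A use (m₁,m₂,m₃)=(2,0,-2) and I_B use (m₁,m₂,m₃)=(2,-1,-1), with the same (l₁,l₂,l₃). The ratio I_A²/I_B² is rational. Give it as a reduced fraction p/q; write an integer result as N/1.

Shared (l₁,l₂,l₃)=(2,1,3): N and (l;000)² cancel in I_A²/I_B².
A: Δ = 0!·4!·2!/7! = 1/105; Racah Σ t=0..0: t=0:+1/24 = 1/24; ⇒ 3j(2 1 3; 2 0 -2)² = 1/21, sgn -1
B: Δ = 0!·4!·2!/7! = 1/105; Racah Σ t=0..0: t=0:+1/48 = 1/48; ⇒ 3j(2 1 3; 2 -1 -1)² = 1/105, sgn +1
I_A²/I_B² = (1/21)/(1/105) = 5/1

5/1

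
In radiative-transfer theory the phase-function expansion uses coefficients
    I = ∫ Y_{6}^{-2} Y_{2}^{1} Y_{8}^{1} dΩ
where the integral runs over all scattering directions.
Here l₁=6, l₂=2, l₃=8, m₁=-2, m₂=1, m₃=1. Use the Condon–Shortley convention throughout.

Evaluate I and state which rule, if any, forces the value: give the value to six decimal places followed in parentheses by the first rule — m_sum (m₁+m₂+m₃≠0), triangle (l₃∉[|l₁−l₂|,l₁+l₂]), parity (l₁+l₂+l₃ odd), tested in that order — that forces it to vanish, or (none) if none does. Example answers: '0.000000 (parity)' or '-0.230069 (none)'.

m-sum 0 ✓  L=16 even ✓  4≤8≤8 ✓
Π(2lᵢ+1) = 13×5×17 = 1105
triangle coeff Δ(6,2,8) = 1/30940
Σ_t [0,0]: t=0:+1/2073600 = 1/2073600
(3j)²=28/1105 [(6 2 8; 0 0 0)], sign=+1
Σ_t [0,0]: t=0:+1/5806080 = 1/5806080
(3j)²=9/884 [(6 2 8; -2 1 1)], sign=-1
⇒ 4πI² = 63/221
I = (-1)√(63/221/(4π)) = -0.15061534
No selection rule forces the value: the integral is nonzero (none).

-0.150615 (none)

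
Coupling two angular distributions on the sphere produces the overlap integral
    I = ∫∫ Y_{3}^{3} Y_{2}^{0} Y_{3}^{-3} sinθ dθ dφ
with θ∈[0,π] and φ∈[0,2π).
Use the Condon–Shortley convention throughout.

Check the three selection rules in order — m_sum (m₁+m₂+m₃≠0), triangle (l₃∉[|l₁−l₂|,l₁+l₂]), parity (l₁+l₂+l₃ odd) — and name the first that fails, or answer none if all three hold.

none

Σmᵢ = 0  ✓
l₃∈[|l₁−l₂|,l₁+l₂]=[1,5], have l₃=3  ✓
Σlᵢ = 8 ⇒ even  ✓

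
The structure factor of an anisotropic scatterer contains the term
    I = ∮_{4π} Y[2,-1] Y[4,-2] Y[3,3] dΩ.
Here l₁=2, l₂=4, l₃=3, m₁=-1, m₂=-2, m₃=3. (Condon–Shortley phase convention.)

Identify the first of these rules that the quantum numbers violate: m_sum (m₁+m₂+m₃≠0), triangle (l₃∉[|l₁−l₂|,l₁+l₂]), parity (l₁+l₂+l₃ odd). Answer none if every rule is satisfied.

azimuthal sum: -1 − 2 + 3 = 0  ✓
2 ≤ 3 ≤ 6 (triangle on l)  ✓
L = 2 + 4 + 3 = 9 (odd)  ✗

parity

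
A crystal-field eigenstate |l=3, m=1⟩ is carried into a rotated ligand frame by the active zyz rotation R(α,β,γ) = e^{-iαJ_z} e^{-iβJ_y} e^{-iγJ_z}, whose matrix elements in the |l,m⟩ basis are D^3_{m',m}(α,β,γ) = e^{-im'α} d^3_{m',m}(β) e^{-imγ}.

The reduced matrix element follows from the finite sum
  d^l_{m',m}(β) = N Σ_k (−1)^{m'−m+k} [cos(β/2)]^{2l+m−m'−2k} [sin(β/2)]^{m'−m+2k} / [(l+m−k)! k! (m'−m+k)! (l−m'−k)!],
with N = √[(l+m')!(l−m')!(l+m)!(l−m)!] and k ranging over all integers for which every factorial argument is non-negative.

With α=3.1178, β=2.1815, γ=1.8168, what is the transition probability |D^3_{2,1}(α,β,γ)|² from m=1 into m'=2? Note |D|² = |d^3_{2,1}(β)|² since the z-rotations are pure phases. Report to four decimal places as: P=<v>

P=0.1412

First d^3_{2,1}(β=2.1815), then the phase factors e^{-i(2)α} and e^{-i(1)γ}:
Half-angle: c=0.461820, s=0.886974. N=√(120·1·24·2)=75.894664
k∈{0,1} keeps every argument non-negative
  k=0: (−1)^1·75.8947/(24)·0.4618^5·0.8870^1 = -0.058922
  k=1: (−1)^2·75.8947/(12)·0.4618^3·0.8870^3 = +0.434691
d^3_{2,1}(2.1815) = -0.058922 +0.434691 = +0.375770
|D^3_{2,1}|² = |d^3_{2,1}(β)|² = (+0.375770)² = 0.141203 (the z-rotation phases have unit modulus)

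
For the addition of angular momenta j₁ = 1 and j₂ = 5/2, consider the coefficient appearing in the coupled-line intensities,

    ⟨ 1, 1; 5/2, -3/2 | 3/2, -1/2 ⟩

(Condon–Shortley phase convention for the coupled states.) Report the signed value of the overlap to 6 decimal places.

+√(2/5) = +0.632456

j₁+j₂−J=2  J+j₁−j₂=0  J−j₁+j₂=3  j₁+j₂+J+1=6
(j₁±m₁, j₂±m₂, J±M) = (2,0,1,4,1,2)
P² = 32/5
sum k=0..0:
  [0] +1/4 = 1/4
S = 1/4
C² = P²·S² = 2/5 ; C = +0.632456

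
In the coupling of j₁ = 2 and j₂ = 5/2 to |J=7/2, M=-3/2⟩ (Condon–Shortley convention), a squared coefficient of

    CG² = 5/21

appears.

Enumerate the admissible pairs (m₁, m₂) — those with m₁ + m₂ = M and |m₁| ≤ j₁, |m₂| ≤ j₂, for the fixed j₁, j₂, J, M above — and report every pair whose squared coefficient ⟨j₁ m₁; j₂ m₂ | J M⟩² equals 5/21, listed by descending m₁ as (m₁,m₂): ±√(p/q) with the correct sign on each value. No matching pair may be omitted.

(1,-5/2): +√(5/21)

Admissible pairs with m₁+m₂ = M = -3/2: (-2,1/2), (-1,-1/2), (0,-3/2), (1,-5/2)
  (m₁,m₂)=(1,-5/2): CG² = 5/21, CG = +√(5/21)   ← matches the target
  (m₁,m₂)=(0,-3/2): CG² = 2/7, CG = +√(2/7)
  (m₁,m₂)=(-1,-1/2): CG² = 2/21, CG = −√(2/21)
  (m₁,m₂)=(-2,1/2): CG² = 8/21, CG = −√(8/21)
Pairs with CG² = 5/21: (1,-5/2): +√(5/21)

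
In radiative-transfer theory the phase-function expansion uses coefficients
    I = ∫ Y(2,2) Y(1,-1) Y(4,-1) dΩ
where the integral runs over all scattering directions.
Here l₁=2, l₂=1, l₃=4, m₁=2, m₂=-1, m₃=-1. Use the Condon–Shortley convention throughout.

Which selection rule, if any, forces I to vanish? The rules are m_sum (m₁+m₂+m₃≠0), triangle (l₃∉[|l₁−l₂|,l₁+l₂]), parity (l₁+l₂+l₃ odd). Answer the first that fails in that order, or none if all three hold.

triangle

m₁+m₂+m₃ = 2 − 1 − 1 = 0  ✓
triangle: need |l₁−l₂| ≤ l₃ ≤ l₁+l₂ = [1,3]; l₃=4 is outside  ✗
parity: l₁+l₂+l₃ = 7 is odd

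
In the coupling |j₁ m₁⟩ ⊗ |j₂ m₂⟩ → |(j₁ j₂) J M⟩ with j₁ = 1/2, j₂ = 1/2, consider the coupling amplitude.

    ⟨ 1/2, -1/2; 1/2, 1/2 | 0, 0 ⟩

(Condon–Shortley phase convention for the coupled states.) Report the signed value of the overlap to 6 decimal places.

-0.707107

triangle: 1!*0!*0!/2! = 1/2
(j±m)!: 0!*1!*1!*0!*0!*0! = 1
prefactor² = (2J+1)*Δ*N² = 1/2
  k=1: −1/(1!*0!*0!*0!*0!*0!) = -1
Σ = -1  ⇒  CG² = 1/2*(-1)² = 1/2
CG = −√(1/2) = -0.707107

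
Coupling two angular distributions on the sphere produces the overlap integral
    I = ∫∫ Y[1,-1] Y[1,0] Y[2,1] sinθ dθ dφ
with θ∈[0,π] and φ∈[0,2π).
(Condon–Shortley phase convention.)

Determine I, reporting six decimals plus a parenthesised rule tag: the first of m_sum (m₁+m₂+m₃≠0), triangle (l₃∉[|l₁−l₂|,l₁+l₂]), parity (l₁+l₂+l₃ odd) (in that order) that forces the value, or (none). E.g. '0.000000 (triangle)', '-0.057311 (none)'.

-0.218510 (none)

m-sum 0 ✓  L=4 even ✓  0≤2≤2 ✓
Π(2lᵢ+1) = 3×3×5 = 45
triangle coeff Δ(1,1,2) = 1/30
Σ_t [0,0]: t=0:+1/1 = 1/1
(3j)²=2/15 [(1 1 2; 0 0 0)], sign=+1
Σ_t [0,0]: t=0:+1/2 = 1/2
(3j)²=1/10 [(1 1 2; -1 0 1)], sign=-1
⇒ 4πI² = 3/5
I = (-1)√(3/5/(4π)) = -0.21850969
No selection rule forces the value: the integral is nonzero (none).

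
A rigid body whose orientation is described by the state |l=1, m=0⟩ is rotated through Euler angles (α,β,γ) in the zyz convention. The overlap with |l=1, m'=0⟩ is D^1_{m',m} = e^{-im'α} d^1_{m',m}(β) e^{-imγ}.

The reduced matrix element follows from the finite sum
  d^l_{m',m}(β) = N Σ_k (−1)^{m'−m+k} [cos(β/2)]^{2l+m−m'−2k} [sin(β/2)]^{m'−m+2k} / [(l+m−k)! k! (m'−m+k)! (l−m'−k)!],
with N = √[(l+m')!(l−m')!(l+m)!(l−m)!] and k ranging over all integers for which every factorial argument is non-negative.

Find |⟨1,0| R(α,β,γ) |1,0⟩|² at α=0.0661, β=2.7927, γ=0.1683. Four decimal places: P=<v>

P=0.8831

First d^1_{0,0}(β=2.7927), then the phase factors e^{-i(0)α} and e^{-i(0)γ}:
Half-angle: c=0.173563, s=0.984823. N=√(1·1·1·1)=1.000000
Admissible k: 0..1 (factorial args all ≥0)
  k=0: (−1)^0·1.0000/(1)·0.1736^2·0.9848^0 = +0.030124
  k=1: (−1)^1·1.0000/(1)·0.1736^0·0.9848^2 = -0.969876
d^1_{0,0}(2.7927) = +0.030124 -0.969876 = -0.939752
|D^1_{0,0}|² = |d^1_{0,0}(β)|² = (-0.939752)² = 0.883134 (the z-rotation phases have unit modulus)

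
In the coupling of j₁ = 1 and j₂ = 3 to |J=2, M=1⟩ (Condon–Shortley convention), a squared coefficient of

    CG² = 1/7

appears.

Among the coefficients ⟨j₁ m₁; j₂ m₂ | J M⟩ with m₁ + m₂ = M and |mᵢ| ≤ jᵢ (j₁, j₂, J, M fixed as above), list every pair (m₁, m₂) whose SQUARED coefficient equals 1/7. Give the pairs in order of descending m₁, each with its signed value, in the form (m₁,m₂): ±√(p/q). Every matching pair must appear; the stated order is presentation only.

(1,0): +√(1/7)

Admissible pairs with m₁+m₂ = M = 1: (-1,2), (0,1), (1,0)
  (m₁,m₂)=(1,0): CG² = 1/7, CG = +√(1/7)   ← matches the target
  (m₁,m₂)=(0,1): CG² = 8/21, CG = −√(8/21)
  (m₁,m₂)=(-1,2): CG² = 10/21, CG = +√(10/21)
Pairs with CG² = 1/7: (1,0): +√(1/7)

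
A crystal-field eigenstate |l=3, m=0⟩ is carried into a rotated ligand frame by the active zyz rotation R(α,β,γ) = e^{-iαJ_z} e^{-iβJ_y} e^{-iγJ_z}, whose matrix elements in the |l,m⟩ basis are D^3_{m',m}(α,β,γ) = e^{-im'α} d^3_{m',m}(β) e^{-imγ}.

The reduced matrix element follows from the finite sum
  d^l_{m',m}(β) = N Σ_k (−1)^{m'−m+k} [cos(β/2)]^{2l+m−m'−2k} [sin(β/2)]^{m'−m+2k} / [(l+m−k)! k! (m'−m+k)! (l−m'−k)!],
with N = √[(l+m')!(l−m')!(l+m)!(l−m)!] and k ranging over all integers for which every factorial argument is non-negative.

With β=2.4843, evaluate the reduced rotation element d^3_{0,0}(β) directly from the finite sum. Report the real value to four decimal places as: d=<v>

d^3_{0,0}(β=2.4843) via the finite sum:
With c≡cos(β/2)=0.322762 and s≡sin(β/2)=0.946480, N=[6·6·6·6]^{1/2}=36.000000
k: max(0,(0)−(0))=0 … min(3+(0),3−(0))=3
  k=0: (−1)^0·36.0000/(36)·0.3228^6·0.9465^0 = +0.001131
  k=1: (−1)^1·36.0000/(4)·0.3228^4·0.9465^2 = -0.087497
  k=2: (−1)^2·36.0000/(4)·0.3228^2·0.9465^4 = +0.752408
  k=3: (−1)^3·36.0000/(36)·0.3228^0·0.9465^6 = -0.718901
d^3_{0,0}(2.4843) = +0.001131 -0.087497 +0.752408 -0.718901 = -0.052859

d=-0.0529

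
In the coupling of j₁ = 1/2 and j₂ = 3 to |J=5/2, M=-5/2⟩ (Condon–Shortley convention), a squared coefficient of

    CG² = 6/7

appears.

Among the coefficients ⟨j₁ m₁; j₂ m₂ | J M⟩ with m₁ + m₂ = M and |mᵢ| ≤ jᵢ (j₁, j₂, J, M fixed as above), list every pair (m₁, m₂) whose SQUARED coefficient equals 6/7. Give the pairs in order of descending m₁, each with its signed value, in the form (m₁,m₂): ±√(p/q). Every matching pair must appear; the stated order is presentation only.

Admissible pairs with m₁+m₂ = M = -5/2: (-1/2,-2), (1/2,-3)
  (m₁,m₂)=(1/2,-3): CG² = 6/7, CG = +√(6/7)   ← matches the target
  (m₁,m₂)=(-1/2,-2): CG² = 1/7, CG = −√(1/7)
Pairs with CG² = 6/7: (1/2,-3): +√(6/7)

(1/2,-3): +√(6/7)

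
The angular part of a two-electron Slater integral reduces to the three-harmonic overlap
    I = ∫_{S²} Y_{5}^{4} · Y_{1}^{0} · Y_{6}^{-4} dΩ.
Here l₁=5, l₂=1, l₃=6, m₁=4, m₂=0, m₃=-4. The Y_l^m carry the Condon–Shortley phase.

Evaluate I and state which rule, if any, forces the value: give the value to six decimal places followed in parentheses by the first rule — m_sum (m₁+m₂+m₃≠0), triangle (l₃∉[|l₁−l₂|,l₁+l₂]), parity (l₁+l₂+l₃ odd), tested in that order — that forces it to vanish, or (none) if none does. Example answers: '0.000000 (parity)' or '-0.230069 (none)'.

0.182727 (none)

Checks pass: Σm=0; 12 even; l₃=6∈[4,6].
(2·5+1)(2·1+1)(2·6+1) = 429
Δ: 0! 10! 2! / 13! → 1/858
sum: t=0:+1/14400 = 1/14400
3j²(5 1 6; 0 0 0) = Δ·Π!·Σ² = 6/143  (sign +1)
sum: t=0:+1/362880 = 1/362880
3j²(5 1 6; 4 0 -4) = Δ·Π!·Σ² = 10/429  (sign +1)
combine: 4πI² = 429·6/143·10/429 = 60/143
take √, sign +1: I = 0.18272698
No selection rule forces the value: the integral is nonzero (none).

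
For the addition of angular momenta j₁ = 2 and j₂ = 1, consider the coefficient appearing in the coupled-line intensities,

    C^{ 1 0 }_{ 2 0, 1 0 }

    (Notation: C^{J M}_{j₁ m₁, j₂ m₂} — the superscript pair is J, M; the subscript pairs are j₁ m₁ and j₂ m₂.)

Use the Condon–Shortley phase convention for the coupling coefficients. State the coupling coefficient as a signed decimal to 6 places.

j₁+j₂−J=2  J+j₁−j₂=2  J−j₁+j₂=0  j₁+j₂+J+1=5
(j₁±m₁, j₂±m₂, J±M) = (2,2,1,1,1,1)
P² = 2/5
sum k=1..1:
  [1] −1/1 = -1
S = -1
C² = P²·S² = 2/5 ; C = -0.632456

−√(2/5) = -0.632456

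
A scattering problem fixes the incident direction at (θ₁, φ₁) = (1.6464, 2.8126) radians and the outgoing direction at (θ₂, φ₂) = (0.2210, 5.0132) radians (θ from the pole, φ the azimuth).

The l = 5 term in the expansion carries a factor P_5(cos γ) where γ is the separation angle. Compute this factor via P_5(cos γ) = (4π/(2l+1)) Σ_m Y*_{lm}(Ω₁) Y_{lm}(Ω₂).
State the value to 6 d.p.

-0.309655

Expand P_5 via completeness: Σ_{m} conj(Y_{5,m}) at Ω₁ times Y_{5,m} at Ω₂ —
  m=-5: Y*=0.03390 + 0.45628j  Y=0.00023 + 0.00002j  product 0.00000 + 0.00011j
  m=-4: Y*=-0.02763 + 0.10606j  Y=0.00119 - 0.00309j  product 0.00029 + 0.00021j
  m=-3: Y*=0.17935 - 0.27148j  Y=-0.02164 - 0.01709j  product -0.00852 + 0.00281j
  m=-2: Y*=0.09898 - 0.07650j  Y=-0.12157 + 0.08346j  product -0.00565 + 0.01756j
  m=-1: Y*=-0.27831 + 0.09501j  Y=0.13944 + 0.44947j  product -0.08151 - 0.11184j
  m=+0: Y*=-0.12899 + 0.00000j  Y=0.62240 + 0.00000j  product -0.08029 + 0.00000j
  m=+1: Y*=0.27831 + 0.09501j  Y=-0.13944 + 0.44947j  product -0.08151 + 0.11184j
  m=+2: Y*=0.09898 + 0.07650j  Y=-0.12157 - 0.08346j  product -0.00565 - 0.01756j
  m=+3: Y*=-0.17935 - 0.27148j  Y=0.02164 - 0.01709j  product -0.00852 - 0.00281j
  m=+4: Y*=-0.02763 - 0.10606j  Y=0.00119 + 0.00309j  product 0.00029 - 0.00021j
  m=+5: Y*=-0.03390 + 0.45628j  Y=-0.00023 + 0.00002j  product 0.00000 - 0.00011j
Σ over m = -0.27106 + 0.00000j; ×(4π/11) → -0.30965 + 0.00000j. Real part: -0.309655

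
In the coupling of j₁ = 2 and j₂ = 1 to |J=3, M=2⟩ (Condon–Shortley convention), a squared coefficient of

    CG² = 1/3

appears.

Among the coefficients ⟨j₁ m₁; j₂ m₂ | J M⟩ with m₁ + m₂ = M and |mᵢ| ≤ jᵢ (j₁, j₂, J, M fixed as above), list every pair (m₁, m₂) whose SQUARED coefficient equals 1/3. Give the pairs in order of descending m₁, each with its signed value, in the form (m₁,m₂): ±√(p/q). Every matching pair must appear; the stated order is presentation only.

(2,0): +√(1/3)

Admissible pairs with m₁+m₂ = M = 2: (1,1), (2,0)
  (m₁,m₂)=(2,0): CG² = 1/3, CG = +√(1/3)   ← matches the target
  (m₁,m₂)=(1,1): CG² = 2/3, CG = +√(2/3)
Pairs with CG² = 1/3: (2,0): +√(1/3)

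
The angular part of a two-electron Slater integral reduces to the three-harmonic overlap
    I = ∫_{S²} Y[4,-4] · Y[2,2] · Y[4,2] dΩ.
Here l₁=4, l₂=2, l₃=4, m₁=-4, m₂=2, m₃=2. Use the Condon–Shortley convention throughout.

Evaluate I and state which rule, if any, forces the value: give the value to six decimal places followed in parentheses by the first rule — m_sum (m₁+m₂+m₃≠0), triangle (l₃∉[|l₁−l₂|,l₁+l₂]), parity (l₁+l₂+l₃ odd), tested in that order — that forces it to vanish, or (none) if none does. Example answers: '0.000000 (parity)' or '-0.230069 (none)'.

-0.106180 (none)

Rules hold: Σm=0, L=10 even, 2≤4≤6.
N = 9·5·9 = 405
Δ = 2!·6!·2!/11! = 1/13860
Racah Σ t=0..2: t=0:+1/192 t=1:−1/36 t=2:+1/192 = -5/288
⇒ 3j(4 2 4; 0 0 0)² = 20/693, sgn -1
Racah Σ t=2..2: t=2:+1/2880 = 1/2880
⇒ 3j(4 2 4; -4 2 2)² = 2/165, sgn +1
4πI² = N·(3j₀)²·(3jₘ)² = 120/847
I = -1·√(0.141677/4π) = -0.10618031
No selection rule forces the value: the integral is nonzero (none).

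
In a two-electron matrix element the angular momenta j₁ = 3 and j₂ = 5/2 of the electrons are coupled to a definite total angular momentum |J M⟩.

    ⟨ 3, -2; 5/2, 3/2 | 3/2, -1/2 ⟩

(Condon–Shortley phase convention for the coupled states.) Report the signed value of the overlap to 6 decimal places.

triangle: 4!×2!×1!/8! = 48/40320
(j±m)!: 1!×5!×4!×1!×1!×2! = 5760
prefactor² = (2J+1)×Δ×N² = 192/7
  k=3: −1/(3!×1!×2!×1!×0!×0!) = -1/12
  k=4: +1/(4!×0!×1!×0!×1!×1!) = 1/24
Σ = -1/24  ⇒  CG² = 192/7×(-1/24)² = 1/21
CG = −√(1/21) = -0.218218

−√(1/21) ≈ -0.218218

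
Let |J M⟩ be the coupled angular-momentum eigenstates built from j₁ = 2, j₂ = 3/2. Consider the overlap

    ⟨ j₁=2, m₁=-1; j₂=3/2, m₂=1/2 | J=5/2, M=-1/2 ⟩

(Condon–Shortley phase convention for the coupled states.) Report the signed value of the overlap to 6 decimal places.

−√(5/14) ≈ -0.597614

j₁+j₂−J=1  J+j₁−j₂=3  J−j₁+j₂=2  j₁+j₂+J+1=7
(j₁±m₁, j₂±m₂, J±M) = (1,3,2,1,2,3)
P² = 72/35
sum k=0..1:
  [0] +1/12 = 1/12
  [1] −1/2 = -1/2
S = -5/12
C² = P²·S² = 5/14 ; C = -0.597614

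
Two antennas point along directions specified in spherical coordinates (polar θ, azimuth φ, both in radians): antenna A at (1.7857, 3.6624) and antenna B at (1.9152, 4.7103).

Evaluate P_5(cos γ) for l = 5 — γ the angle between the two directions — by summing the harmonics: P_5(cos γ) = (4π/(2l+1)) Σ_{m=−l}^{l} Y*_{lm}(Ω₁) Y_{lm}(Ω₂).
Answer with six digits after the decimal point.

0.017401

Term-by-term m-sum for l=5 (normalisation 4π/11 = 1.142397):
  m=-5: (0.354880, -0.211549) × (-0.003582, 0.342930) = (0.071275, 0.122457)  (running Σ = (0.071275, 0.122457))
  m=-4: (0.139821, -0.248545) × (-0.388995, -0.003250) = (-0.055197, 0.096228)  (running Σ = (0.016078, 0.218685))
  m=-3: (0.001596, 0.190565) × (0.000047, -0.007495) = (0.001428, -0.000003)  (running Σ = (0.017506, 0.218682))
  m=-2: (0.150395, 0.257165) × (-0.333596, -0.001394) = (-0.049813, -0.085999)  (running Σ = (-0.032307, 0.132683))
  m=-1: (-0.110404, -0.063332) × (0.000203, -0.097395) = (-0.006191, 0.010740)  (running Σ = (-0.038497, 0.143423))
  m=0: (-0.297956, -0.000000) × (-0.309530, 0.000000) = (0.092227, 0.000000)  (running Σ = (0.053729, 0.143423))
  m=1: (0.110404, -0.063332) × (-0.000203, -0.097395) = (-0.006191, -0.010740)  (running Σ = (0.047539, 0.132683))
  m=2: (0.150395, -0.257165) × (-0.333596, 0.001394) = (-0.049813, 0.085999)  (running Σ = (-0.002274, 0.218682))
  m=3: (-0.001596, 0.190565) × (-0.000047, -0.007495) = (0.001428, 0.000003)  (running Σ = (-0.000846, 0.218685))
  m=4: (0.139821, 0.248545) × (-0.388995, 0.003250) = (-0.055197, -0.096228)  (running Σ = (-0.056043, 0.122457))
  m=5: (-0.354880, -0.211549) × (0.003582, 0.342930) = (0.071275, -0.122457)  (running Σ = (0.015232, 0.000000))
Accumulated sum (0.015232, 0.000000); after 4π/(2l+1) scaling, (0.017401, 0.000000) ⇒ P_5 = 0.017401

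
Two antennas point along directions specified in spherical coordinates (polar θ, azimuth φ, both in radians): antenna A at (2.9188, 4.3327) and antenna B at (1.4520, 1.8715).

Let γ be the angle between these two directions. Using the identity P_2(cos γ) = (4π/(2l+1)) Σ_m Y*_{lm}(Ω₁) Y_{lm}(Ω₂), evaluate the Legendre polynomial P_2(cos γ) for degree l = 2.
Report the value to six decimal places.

-0.377194

Expand P_2 via completeness: Σ_{m} conj(Y_{2,m}) at Ω₁ times Y_{2,m} at Ω₂ —
  term(m=-2) = +0.001497-0.007024i   from Y*(Ω₁)=-0.013677+0.012983i, Y(Ω₂)=-0.314025+0.215485i
  term(m=-1) = +0.011765-0.009522i   from Y*(Ω₁)=+0.061702+0.154622i, Y(Ω₂)=-0.026928-0.086835i
  term(m=+0) = -0.176605+0.000000i   from Y*(Ω₁)=+0.584590-0.000000i, Y(Ω₂)=-0.302101+0.000000i
  term(m=+1) = +0.011765+0.009522i   from Y*(Ω₁)=-0.061702+0.154622i, Y(Ω₂)=+0.026928-0.086835i
  term(m=+2) = +0.001497+0.007024i   from Y*(Ω₁)=-0.013677-0.012983i, Y(Ω₂)=-0.314025-0.215485i
Total Σ_m = -0.150081+0.000000i. Multiply by 2.513274: -0.377194+0.000000i. P_2(cos γ) = -0.377194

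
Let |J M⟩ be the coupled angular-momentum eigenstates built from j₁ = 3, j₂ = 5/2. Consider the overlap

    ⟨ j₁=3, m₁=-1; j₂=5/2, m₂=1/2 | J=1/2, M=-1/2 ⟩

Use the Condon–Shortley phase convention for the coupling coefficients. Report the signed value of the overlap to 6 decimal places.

j₁+j₂−J=5  J+j₁−j₂=1  J−j₁+j₂=0  j₁+j₂+J+1=7
(j₁±m₁, j₂±m₂, J±M) = (2,4,3,2,0,1)
P² = 192/7
sum k=3..3:
  [3] −1/12 = -1/12
S = -1/12
C² = P²·S² = 4/21 ; C = -0.436436

−√(4/21) = -0.436436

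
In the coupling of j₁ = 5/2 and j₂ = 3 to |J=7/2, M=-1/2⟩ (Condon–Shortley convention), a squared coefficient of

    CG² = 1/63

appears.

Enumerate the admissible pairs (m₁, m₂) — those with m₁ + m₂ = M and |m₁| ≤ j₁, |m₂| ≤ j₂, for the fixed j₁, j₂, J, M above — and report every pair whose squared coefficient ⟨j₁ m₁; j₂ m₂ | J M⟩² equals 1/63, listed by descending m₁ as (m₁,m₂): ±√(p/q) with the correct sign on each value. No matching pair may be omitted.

(1/2,-1): −√(1/63)

Admissible pairs with m₁+m₂ = M = -1/2: (-5/2,2), (-3/2,1), (-1/2,0), (1/2,-1), (3/2,-2), (5/2,-3)
  (m₁,m₂)=(5/2,-3): CG² = 2/21, CG = +√(2/21)
  (m₁,m₂)=(3/2,-2): CG² = 20/63, CG = +√(20/63)
  (m₁,m₂)=(1/2,-1): CG² = 1/63, CG = −√(1/63)   ← matches the target
  (m₁,m₂)=(-1/2,0): CG² = 4/21, CG = −√(4/21)
  (m₁,m₂)=(-3/2,1): CG² = 8/63, CG = +√(8/63)
  (m₁,m₂)=(-5/2,2): CG² = 16/63, CG = +√(16/63)
Pairs with CG² = 1/63: (1/2,-1): −√(1/63)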